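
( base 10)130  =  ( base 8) 202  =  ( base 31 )46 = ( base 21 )64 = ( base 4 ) 2002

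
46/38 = 1+4/19=1.21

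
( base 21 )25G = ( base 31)11B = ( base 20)2A3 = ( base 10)1003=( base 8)1753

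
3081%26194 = 3081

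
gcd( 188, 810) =2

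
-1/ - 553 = 1/553 = 0.00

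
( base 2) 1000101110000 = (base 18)de0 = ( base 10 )4464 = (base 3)20010100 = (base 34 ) 3TA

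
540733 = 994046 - 453313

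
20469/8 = 2558+ 5/8 = 2558.62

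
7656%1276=0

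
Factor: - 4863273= - 3^1*229^1*7079^1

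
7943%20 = 3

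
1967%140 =7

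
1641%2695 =1641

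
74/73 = 1  +  1/73 = 1.01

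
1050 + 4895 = 5945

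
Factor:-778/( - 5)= 2^1*5^( - 1)*389^1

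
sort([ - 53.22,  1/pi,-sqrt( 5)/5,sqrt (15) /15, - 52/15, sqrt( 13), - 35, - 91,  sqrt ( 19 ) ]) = [ - 91, - 53.22 , - 35 , - 52/15,-sqrt(  5 ) /5 , sqrt (15)/15,  1/pi,sqrt( 13 ),  sqrt( 19 )]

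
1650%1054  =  596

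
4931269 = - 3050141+7981410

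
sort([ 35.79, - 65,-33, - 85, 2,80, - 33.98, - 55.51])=[-85,-65 , - 55.51, -33.98, - 33 , 2,35.79, 80 ]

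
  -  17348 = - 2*8674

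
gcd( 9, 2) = 1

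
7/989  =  7/989 =0.01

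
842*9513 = 8009946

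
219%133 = 86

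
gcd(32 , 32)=32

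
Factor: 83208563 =1579^1 * 52697^1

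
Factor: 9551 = 9551^1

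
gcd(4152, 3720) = 24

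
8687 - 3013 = 5674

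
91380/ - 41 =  -91380/41  =  - 2228.78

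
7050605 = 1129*6245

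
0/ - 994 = 0/1 = - 0.00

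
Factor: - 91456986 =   -  2^1*3^1*15242831^1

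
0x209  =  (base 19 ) 188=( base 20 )161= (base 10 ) 521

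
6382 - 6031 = 351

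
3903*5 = 19515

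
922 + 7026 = 7948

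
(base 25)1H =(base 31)1B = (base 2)101010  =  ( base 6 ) 110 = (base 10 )42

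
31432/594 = 52+272/297= 52.92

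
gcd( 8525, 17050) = 8525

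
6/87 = 2/29 = 0.07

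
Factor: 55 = 5^1*11^1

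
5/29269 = 5/29269 = 0.00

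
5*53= 265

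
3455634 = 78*44303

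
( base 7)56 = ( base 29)1C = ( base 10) 41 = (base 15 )2b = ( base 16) 29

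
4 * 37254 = 149016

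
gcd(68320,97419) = 7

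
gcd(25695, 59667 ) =3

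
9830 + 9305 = 19135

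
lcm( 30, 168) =840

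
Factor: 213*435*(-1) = -3^2*5^1*29^1*71^1 = - 92655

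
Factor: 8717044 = 2^2*7^1*311323^1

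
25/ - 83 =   -  25/83=- 0.30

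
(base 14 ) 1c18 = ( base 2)1001111111110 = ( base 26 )7em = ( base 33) 4n3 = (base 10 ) 5118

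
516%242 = 32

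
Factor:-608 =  - 2^5*19^1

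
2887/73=2887/73 =39.55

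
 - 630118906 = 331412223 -961531129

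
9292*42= 390264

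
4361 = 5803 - 1442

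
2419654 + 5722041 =8141695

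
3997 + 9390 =13387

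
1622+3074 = 4696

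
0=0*13052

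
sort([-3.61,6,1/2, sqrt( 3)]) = [  -  3.61 , 1/2,sqrt( 3),6 ] 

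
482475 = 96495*5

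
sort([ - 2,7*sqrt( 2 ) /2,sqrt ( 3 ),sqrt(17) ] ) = [ - 2 , sqrt( 3 ),sqrt( 17),  7*sqrt( 2)/2] 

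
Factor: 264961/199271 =89^( - 1)*2239^( - 1)*264961^1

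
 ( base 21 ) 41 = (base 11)78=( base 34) 2h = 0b1010101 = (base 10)85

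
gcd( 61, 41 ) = 1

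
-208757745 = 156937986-365695731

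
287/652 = 287/652= 0.44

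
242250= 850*285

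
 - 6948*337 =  - 2341476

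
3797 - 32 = 3765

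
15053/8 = 1881 + 5/8 = 1881.62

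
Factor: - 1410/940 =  - 3/2 = - 2^( - 1) *3^1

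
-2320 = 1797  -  4117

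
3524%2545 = 979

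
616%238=140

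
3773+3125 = 6898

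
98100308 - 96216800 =1883508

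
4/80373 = 4/80373  =  0.00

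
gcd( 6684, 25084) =4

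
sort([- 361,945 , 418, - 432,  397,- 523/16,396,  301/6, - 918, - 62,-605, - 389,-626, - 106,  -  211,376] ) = [  -  918,  -  626, - 605, - 432,-389 , - 361, - 211, - 106, -62,  -  523/16,301/6,376,396,397,418,945]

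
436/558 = 218/279=0.78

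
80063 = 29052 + 51011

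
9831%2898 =1137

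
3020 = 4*755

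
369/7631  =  369/7631 = 0.05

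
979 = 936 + 43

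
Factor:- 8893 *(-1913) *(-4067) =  - 69189060703 = -  7^2*83^1*1913^1 * 8893^1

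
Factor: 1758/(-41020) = - 2^( - 1)*3^1*5^( - 1 )*7^( - 1) = - 3/70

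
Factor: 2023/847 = 289/121=11^(-2)*17^2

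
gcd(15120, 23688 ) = 504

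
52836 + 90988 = 143824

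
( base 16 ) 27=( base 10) 39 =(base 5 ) 124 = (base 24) 1f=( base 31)18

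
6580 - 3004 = 3576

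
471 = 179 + 292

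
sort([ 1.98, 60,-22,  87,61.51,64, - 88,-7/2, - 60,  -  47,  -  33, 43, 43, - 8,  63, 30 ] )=[ - 88,-60,-47, - 33, - 22, - 8, - 7/2, 1.98, 30, 43, 43, 60, 61.51, 63,  64, 87 ] 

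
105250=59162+46088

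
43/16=43/16 = 2.69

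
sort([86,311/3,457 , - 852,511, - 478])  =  [-852, - 478,86,  311/3,457,511 ] 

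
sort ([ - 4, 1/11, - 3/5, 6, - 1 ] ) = [- 4, - 1, - 3/5,1/11,  6] 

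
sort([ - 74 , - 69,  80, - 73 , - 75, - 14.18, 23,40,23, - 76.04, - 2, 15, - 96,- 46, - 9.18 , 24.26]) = [ - 96, - 76.04 ,-75, - 74, - 73, - 69, - 46, - 14.18, - 9.18, - 2,15, 23,23, 24.26 , 40,80]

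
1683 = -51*( - 33) 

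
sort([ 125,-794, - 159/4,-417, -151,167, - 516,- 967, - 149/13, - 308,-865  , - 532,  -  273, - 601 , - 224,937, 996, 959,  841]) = [ - 967, - 865, - 794, - 601,- 532 , - 516, - 417, - 308, - 273, - 224, - 151, - 159/4, - 149/13,125,167,841,937,959,996 ]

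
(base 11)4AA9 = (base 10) 6653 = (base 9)10112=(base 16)19FD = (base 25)ag3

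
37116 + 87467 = 124583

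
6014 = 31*194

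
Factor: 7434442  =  2^1 * 43^1*137^1*631^1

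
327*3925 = 1283475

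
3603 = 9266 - 5663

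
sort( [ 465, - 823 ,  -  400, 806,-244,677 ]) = [ - 823, - 400, - 244, 465,677,806]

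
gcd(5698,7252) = 518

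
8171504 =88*92858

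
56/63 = 8/9 = 0.89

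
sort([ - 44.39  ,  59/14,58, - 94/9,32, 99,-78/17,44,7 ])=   [ - 44.39, - 94/9, - 78/17, 59/14,  7,32,44, 58 , 99]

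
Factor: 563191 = 79^1*7129^1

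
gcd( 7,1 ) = 1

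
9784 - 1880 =7904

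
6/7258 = 3/3629 = 0.00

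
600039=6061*99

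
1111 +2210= 3321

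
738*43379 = 32013702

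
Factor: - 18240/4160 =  - 57/13 = - 3^1 * 13^( - 1 )*19^1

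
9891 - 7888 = 2003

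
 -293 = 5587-5880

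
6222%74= 6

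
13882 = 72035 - 58153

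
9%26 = 9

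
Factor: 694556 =2^2*89^1*1951^1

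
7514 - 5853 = 1661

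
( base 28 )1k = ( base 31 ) 1h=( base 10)48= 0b110000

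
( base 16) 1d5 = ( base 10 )469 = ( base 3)122101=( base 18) 181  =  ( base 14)257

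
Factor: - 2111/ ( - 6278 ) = 2^( - 1 )*43^( - 1 )*73^(  -  1 ) *2111^1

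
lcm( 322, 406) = 9338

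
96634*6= 579804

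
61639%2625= 1264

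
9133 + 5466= 14599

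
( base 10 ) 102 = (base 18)5c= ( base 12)86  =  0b1100110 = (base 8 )146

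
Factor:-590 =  - 2^1 * 5^1 * 59^1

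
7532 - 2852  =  4680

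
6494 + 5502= 11996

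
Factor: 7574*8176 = 2^5*  7^2*73^1*541^1 = 61925024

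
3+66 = 69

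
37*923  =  34151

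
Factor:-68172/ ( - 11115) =92/15=2^2*3^( - 1 )* 5^( - 1)*23^1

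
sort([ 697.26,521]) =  [521,697.26 ] 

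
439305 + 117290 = 556595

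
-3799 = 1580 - 5379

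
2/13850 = 1/6925 =0.00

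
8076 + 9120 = 17196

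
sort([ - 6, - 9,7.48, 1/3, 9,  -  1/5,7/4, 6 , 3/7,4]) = [-9 , - 6,-1/5,1/3, 3/7,7/4,4,6,7.48 , 9] 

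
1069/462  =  2 + 145/462=2.31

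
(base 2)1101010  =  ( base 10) 106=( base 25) 46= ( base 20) 56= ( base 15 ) 71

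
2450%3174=2450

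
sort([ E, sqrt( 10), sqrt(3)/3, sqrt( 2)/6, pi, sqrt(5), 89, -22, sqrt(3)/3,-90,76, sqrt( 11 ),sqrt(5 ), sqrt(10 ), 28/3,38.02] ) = [-90, - 22,sqrt(2)/6, sqrt(3 ) /3 , sqrt ( 3) /3, sqrt(5),sqrt (5 ),  E,pi,  sqrt( 10), sqrt(10), sqrt( 11) , 28/3 , 38.02,76,89]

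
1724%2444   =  1724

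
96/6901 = 96/6901 = 0.01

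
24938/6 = 4156  +  1/3 = 4156.33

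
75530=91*830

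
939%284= 87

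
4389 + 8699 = 13088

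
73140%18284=4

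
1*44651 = 44651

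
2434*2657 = 6467138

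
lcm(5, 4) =20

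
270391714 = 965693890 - 695302176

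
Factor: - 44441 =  - 19^1*2339^1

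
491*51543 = 25307613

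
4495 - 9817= - 5322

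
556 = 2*278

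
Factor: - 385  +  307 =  - 2^1*3^1*13^1 = - 78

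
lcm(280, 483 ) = 19320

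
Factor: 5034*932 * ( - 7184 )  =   - 2^7*3^1*233^1*449^1*839^1 = - 33705086592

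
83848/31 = 2704  +  24/31  =  2704.77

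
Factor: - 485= -5^1*97^1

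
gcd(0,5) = 5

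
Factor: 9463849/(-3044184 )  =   - 2^( -3) * 3^( - 1 )*11^( - 1)*13^( - 1)*17^1 * 887^( - 1) * 556697^1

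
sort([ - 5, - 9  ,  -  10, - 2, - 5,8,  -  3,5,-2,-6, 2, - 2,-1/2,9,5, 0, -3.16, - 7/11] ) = [ - 10,  -  9,-6, - 5,-5,-3.16,- 3, - 2,  -  2, - 2,  -  7/11, - 1/2,0, 2,5,5,8,9]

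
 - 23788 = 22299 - 46087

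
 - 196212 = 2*( - 98106 ) 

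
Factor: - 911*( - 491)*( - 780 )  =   - 348894780 = -2^2*3^1*5^1*13^1*491^1 * 911^1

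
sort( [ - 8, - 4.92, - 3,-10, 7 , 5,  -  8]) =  [ - 10, - 8, - 8, - 4.92, - 3, 5,7] 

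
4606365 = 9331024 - 4724659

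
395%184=27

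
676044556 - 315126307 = 360918249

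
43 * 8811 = 378873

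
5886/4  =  1471 + 1/2 = 1471.50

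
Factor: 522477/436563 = 19^(  -  1)*23^ (-1)*523^1 =523/437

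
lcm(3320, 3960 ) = 328680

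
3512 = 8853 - 5341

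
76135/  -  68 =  - 1120 + 25/68=- 1119.63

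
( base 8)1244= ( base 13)400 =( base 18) 21a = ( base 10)676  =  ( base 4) 22210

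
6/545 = 6/545 = 0.01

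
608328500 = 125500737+482827763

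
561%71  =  64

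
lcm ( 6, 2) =6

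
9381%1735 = 706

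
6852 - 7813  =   - 961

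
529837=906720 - 376883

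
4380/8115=292/541 = 0.54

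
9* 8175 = 73575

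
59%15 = 14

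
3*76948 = 230844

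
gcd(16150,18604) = 2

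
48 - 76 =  - 28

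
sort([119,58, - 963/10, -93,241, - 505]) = [  -  505 , - 963/10, - 93, 58,119, 241]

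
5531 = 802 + 4729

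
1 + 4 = 5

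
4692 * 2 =9384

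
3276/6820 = 819/1705 = 0.48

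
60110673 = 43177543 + 16933130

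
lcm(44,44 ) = 44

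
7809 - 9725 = - 1916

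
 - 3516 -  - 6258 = 2742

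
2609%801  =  206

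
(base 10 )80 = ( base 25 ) 35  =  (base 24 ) 38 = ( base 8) 120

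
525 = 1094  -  569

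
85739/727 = 85739/727 = 117.94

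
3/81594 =1/27198 = 0.00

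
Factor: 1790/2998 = 5^1*179^1*1499^ ( - 1)=895/1499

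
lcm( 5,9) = 45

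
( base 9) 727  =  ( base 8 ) 1120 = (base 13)367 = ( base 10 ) 592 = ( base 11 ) 499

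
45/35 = 9/7 = 1.29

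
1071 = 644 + 427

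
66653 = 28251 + 38402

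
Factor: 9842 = 2^1* 7^1*19^1  *37^1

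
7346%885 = 266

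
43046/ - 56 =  - 769 + 9/28 = - 768.68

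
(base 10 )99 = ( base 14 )71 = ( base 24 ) 43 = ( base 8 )143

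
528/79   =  528/79 = 6.68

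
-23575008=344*( - 68532)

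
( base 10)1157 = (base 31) 16a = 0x485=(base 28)1D9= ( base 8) 2205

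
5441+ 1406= 6847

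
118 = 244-126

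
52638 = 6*8773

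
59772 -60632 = -860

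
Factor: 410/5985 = 82/1197 = 2^1 * 3^ (-2 ) * 7^ ( - 1)*19^( - 1)* 41^1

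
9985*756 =7548660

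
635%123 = 20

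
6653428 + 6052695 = 12706123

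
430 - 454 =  - 24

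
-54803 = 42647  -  97450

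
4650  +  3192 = 7842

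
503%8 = 7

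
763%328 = 107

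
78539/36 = 78539/36 = 2181.64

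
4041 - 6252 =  - 2211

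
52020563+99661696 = 151682259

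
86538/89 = 86538/89= 972.34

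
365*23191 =8464715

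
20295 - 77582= - 57287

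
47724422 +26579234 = 74303656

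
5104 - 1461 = 3643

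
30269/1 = 30269 = 30269.00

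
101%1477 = 101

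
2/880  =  1/440 = 0.00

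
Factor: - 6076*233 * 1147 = -1623817076 = - 2^2*7^2 *31^2 * 37^1 * 233^1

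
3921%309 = 213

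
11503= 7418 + 4085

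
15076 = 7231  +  7845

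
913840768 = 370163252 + 543677516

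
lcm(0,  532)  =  0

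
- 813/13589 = - 813/13589 = - 0.06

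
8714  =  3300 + 5414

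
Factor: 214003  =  214003^1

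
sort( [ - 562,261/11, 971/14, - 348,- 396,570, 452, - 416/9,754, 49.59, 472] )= [ -562 , - 396, - 348, - 416/9,  261/11,  49.59, 971/14,452, 472, 570,754]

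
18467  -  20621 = - 2154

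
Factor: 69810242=2^1*43^1*811747^1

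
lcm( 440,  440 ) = 440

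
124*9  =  1116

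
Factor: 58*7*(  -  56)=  - 2^4*7^2*29^1 = - 22736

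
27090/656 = 13545/328 = 41.30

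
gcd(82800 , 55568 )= 368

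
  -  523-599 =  - 1122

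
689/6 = 689/6 = 114.83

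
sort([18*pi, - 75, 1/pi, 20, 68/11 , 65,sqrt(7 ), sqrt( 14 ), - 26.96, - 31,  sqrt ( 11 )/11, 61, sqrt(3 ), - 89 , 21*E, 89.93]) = [-89, - 75,- 31, - 26.96 , sqrt(11 ) /11,  1/pi,sqrt(3),sqrt(7 ), sqrt( 14 ), 68/11, 20, 18 * pi, 21*E, 61, 65,89.93]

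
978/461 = 2 + 56/461 = 2.12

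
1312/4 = 328 = 328.00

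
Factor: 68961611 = 68961611^1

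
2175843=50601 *43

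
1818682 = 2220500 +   -  401818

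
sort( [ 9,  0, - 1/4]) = [ - 1/4, 0,  9 ]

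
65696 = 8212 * 8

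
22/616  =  1/28=0.04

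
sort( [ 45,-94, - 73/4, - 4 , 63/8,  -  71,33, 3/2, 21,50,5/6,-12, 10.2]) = [ - 94, - 71, - 73/4,-12, - 4, 5/6, 3/2,63/8, 10.2, 21, 33,45,50] 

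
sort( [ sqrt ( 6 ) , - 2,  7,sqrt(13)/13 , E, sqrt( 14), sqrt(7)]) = [  -  2,  sqrt( 13 )/13,sqrt ( 6), sqrt(7) , E, sqrt(14 ),7 ]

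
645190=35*18434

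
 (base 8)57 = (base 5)142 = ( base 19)29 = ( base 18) 2B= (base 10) 47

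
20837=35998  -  15161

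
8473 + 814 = 9287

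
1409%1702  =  1409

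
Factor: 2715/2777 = 3^1 * 5^1*181^1*2777^( - 1) 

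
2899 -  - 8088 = 10987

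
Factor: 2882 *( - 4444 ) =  - 12807608 = - 2^3*11^2*101^1*131^1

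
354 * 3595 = 1272630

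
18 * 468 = 8424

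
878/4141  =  878/4141 = 0.21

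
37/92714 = 37/92714 = 0.00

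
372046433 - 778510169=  - 406463736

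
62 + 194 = 256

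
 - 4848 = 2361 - 7209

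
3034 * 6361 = 19299274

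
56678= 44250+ 12428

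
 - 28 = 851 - 879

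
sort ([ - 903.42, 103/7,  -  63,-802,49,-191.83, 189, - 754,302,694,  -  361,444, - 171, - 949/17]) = [ - 903.42,- 802, - 754,-361,  -  191.83, - 171, - 63,-949/17, 103/7,49, 189,302, 444, 694]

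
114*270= 30780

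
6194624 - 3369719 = 2824905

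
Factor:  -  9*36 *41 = -13284 = - 2^2 * 3^4 * 41^1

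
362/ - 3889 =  - 362/3889 = - 0.09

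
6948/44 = 157+10/11=157.91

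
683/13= 683/13 = 52.54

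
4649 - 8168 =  - 3519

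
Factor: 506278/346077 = 2^1*3^( - 2)*163^1 * 1553^1*38453^(  -  1)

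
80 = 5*16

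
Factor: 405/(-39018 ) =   -  135/13006 = - 2^( - 1 )*3^3*5^1*7^( - 1 )*929^( - 1)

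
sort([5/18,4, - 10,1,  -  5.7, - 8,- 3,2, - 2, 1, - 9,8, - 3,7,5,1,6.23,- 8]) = [ - 10,  -  9,- 8 , - 8, - 5.7, -3, - 3,-2,5/18,1,1,1,  2,4, 5 , 6.23,7, 8]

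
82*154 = 12628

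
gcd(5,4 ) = 1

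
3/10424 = 3/10424 = 0.00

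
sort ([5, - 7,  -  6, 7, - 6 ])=[ - 7, - 6, - 6,5,7 ] 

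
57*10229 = 583053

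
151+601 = 752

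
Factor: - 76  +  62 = - 14 =-2^1*7^1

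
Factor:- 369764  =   - 2^2 * 97^1*953^1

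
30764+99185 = 129949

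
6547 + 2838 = 9385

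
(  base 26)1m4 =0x4e4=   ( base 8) 2344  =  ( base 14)656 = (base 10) 1252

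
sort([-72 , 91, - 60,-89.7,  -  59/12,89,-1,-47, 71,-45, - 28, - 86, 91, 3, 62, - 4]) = [ - 89.7, - 86,  -  72, - 60, -47, - 45,  -  28,-59/12, - 4, -1,  3, 62, 71, 89, 91,91]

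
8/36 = 2/9 = 0.22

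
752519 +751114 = 1503633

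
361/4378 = 361/4378 = 0.08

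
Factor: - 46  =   - 2^1*23^1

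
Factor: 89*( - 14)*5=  - 2^1 * 5^1*7^1*89^1 = - 6230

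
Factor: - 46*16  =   - 2^5*23^1 = - 736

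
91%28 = 7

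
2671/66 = 2671/66=40.47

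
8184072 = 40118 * 204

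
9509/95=9509/95 = 100.09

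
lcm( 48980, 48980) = 48980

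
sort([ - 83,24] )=[-83,  24]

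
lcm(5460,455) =5460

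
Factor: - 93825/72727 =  - 3^3*5^2*139^1*72727^(-1 ) 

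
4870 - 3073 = 1797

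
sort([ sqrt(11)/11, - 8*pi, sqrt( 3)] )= [ - 8*pi, sqrt( 11)/11,sqrt (3 )]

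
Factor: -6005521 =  - 563^1*10667^1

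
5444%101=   91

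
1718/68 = 25 + 9/34 =25.26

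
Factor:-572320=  - 2^5*5^1* 7^2 * 73^1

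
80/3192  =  10/399 = 0.03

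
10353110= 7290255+3062855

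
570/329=570/329 = 1.73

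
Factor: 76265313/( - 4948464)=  - 2^( - 4)*103093^( - 1 ) *25421771^1 = - 25421771/1649488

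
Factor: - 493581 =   -  3^1*11^1*14957^1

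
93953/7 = 93953/7 = 13421.86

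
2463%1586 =877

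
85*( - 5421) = - 460785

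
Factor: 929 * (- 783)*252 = - 2^2*3^5 * 7^1*29^1 *929^1 = - 183306564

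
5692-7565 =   -  1873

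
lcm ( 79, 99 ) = 7821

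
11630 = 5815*2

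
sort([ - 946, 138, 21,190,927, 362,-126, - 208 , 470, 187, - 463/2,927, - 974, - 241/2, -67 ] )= [ - 974, - 946, - 463/2, - 208, - 126, - 241/2, - 67, 21,  138,187,190, 362 , 470,927, 927]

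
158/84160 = 79/42080 = 0.00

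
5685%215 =95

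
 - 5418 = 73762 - 79180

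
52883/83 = 52883/83=637.14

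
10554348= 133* 79356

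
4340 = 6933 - 2593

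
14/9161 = 14/9161 = 0.00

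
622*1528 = 950416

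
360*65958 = 23744880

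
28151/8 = 3518 + 7/8 = 3518.88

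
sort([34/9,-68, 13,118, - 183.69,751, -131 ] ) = [  -  183.69,  -  131, - 68,34/9, 13,118, 751 ]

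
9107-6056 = 3051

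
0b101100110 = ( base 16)166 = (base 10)358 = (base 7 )1021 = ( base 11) 2a6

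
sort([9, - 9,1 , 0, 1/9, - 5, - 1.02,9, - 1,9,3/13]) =[-9, -5, - 1.02, - 1,  0,1/9 , 3/13  ,  1, 9,  9,  9 ]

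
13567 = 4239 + 9328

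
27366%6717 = 498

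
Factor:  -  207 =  - 3^2*23^1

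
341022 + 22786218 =23127240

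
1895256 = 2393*792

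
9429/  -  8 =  - 1179 + 3/8  =  -1178.62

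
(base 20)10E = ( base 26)FO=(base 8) 636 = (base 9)510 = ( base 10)414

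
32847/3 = 10949 = 10949.00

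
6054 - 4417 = 1637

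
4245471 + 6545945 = 10791416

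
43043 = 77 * 559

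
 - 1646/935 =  - 2 + 224/935 = - 1.76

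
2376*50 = 118800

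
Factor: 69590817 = 3^2*41^1*103^1*1831^1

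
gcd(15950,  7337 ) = 319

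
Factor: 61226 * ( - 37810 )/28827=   -  2^2  *  3^( - 2)*5^1 *11^3*19^1 * 23^1*199^1 *3203^( - 1 )=- 2314955060/28827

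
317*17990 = 5702830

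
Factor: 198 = 2^1*3^2 * 11^1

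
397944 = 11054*36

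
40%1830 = 40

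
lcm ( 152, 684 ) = 1368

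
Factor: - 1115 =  - 5^1*223^1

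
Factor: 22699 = 22699^1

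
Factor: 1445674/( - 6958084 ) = -722837/3479042= - 2^( - 1 )*7^( - 1 )*67^ ( - 1 )*151^1*3709^(- 1 )*4787^1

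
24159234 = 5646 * 4279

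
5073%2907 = 2166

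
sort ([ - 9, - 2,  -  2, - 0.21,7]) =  [  -  9, - 2, - 2,-0.21,7 ] 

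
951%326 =299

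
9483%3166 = 3151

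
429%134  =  27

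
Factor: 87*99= 3^3*11^1*29^1= 8613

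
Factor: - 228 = - 2^2*3^1*19^1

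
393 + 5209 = 5602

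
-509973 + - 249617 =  - 759590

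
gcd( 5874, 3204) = 534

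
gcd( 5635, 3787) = 7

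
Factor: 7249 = 11^1*659^1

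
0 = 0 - 0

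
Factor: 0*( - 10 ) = 0^1 = 0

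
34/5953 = 34/5953 = 0.01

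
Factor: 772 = 2^2*193^1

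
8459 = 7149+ 1310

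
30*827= 24810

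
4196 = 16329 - 12133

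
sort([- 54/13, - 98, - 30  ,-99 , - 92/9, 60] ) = [- 99, - 98,  -  30, - 92/9, - 54/13,60 ]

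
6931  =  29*239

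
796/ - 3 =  - 266  +  2/3 =- 265.33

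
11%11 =0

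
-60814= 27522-88336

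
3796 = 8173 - 4377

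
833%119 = 0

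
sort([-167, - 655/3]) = [ - 655/3, - 167 ] 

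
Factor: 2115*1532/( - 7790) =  -324018/779=   -2^1*3^2*19^(- 1)*41^( - 1 )*47^1*383^1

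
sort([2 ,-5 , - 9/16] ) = [ - 5, - 9/16,2]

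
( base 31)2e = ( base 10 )76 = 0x4c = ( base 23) 37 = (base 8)114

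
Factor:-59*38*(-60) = 134520 = 2^3*3^1 * 5^1*19^1*59^1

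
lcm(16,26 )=208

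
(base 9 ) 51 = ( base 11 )42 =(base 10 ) 46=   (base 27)1J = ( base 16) 2E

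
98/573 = 98/573 =0.17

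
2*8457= 16914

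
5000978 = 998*5011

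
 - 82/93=-1 + 11/93 = - 0.88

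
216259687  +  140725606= 356985293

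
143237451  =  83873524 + 59363927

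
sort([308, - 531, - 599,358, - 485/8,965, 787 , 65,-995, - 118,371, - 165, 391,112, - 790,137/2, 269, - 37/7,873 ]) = [ - 995, - 790, - 599,-531, - 165, - 118, -485/8, - 37/7,  65,  137/2,112,269,308, 358 , 371,391,  787,873,965]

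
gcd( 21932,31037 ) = 1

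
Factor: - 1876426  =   - 2^1*17^1*229^1*241^1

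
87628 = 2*43814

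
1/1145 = 1/1145 = 0.00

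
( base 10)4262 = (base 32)456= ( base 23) 817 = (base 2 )1000010100110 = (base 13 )1c2b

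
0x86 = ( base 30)4E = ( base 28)4M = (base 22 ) 62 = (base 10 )134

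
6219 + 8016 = 14235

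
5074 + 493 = 5567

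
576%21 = 9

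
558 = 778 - 220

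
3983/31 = 3983/31 = 128.48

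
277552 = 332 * 836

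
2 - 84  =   - 82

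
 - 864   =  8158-9022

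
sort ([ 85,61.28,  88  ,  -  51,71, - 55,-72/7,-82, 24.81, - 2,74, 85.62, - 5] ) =[  -  82, - 55, - 51,  -  72/7 , - 5,  -  2,24.81, 61.28,71 , 74,  85, 85.62, 88 ] 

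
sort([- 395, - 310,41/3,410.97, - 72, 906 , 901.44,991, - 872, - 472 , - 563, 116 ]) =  [ - 872, - 563 , - 472, - 395 ,-310, - 72,41/3,  116,  410.97,901.44,  906 , 991] 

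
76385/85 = 898+11/17 = 898.65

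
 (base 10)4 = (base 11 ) 4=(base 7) 4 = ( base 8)4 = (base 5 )4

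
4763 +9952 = 14715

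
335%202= 133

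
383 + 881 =1264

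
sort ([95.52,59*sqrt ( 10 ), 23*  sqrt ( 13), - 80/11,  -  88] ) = [-88, - 80/11,23 *sqrt( 13),95.52, 59*sqrt( 10 ) ] 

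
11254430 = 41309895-30055465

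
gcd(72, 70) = 2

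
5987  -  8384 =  -2397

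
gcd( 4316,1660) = 332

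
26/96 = 13/48 = 0.27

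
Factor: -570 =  - 2^1*3^1*5^1*19^1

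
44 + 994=1038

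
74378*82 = 6098996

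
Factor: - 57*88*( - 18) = 90288= 2^4  *  3^3*11^1 * 19^1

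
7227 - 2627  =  4600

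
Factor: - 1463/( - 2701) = 7^1*11^1*19^1*37^(  -  1 )*73^(-1)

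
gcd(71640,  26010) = 90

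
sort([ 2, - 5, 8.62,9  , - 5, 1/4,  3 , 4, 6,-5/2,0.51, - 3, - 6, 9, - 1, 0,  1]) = [ - 6, - 5,  -  5,-3, - 5/2,-1,0 , 1/4, 0.51,1,2, 3, 4, 6, 8.62, 9, 9]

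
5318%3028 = 2290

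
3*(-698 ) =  - 2094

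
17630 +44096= 61726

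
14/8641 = 14/8641 = 0.00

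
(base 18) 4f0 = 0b11000011110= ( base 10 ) 1566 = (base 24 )2h6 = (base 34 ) 1c2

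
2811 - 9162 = - 6351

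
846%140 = 6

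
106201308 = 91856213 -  - 14345095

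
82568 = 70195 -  -12373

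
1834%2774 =1834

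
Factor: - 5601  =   - 3^1*1867^1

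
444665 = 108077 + 336588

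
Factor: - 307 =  -307^1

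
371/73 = 371/73=5.08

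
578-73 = 505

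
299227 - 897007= - 597780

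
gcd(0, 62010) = 62010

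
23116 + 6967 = 30083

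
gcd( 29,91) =1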